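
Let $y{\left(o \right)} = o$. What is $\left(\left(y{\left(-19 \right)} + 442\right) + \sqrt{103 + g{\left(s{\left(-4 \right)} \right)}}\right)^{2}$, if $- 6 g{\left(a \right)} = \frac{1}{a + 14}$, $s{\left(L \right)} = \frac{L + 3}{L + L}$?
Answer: $\frac{\left(143397 + \sqrt{11835507}\right)^{2}}{114921} \approx 1.8762 \cdot 10^{5}$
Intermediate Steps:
$s{\left(L \right)} = \frac{3 + L}{2 L}$
$g{\left(a \right)} = - \frac{1}{6 \left(14 + a\right)}$ ($g{\left(a \right)} = - \frac{1}{6 \left(a + 14\right)} = - \frac{1}{6 \left(14 + a\right)}$)
$\left(\left(y{\left(-19 \right)} + 442\right) + \sqrt{103 + g{\left(s{\left(-4 \right)} \right)}}\right)^{2} = \left(\left(-19 + 442\right) + \sqrt{103 - \frac{1}{84 + 6 \frac{3 - 4}{2 \left(-4\right)}}}\right)^{2} = \left(423 + \sqrt{103 - \frac{1}{84 + 6 \cdot \frac{1}{2} \left(- \frac{1}{4}\right) \left(-1\right)}}\right)^{2} = \left(423 + \sqrt{103 - \frac{1}{84 + 6 \cdot \frac{1}{8}}}\right)^{2} = \left(423 + \sqrt{103 - \frac{1}{84 + \frac{3}{4}}}\right)^{2} = \left(423 + \sqrt{103 - \frac{1}{\frac{339}{4}}}\right)^{2} = \left(423 + \sqrt{103 - \frac{4}{339}}\right)^{2} = \left(423 + \sqrt{\frac{34913}{339}}\right)^{2} = \left(423 + \frac{\sqrt{11835507}}{339}\right)^{2}$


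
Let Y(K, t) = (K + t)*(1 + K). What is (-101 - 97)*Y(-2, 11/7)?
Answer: -594/7 ≈ -84.857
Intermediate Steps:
Y(K, t) = (1 + K)*(K + t)
(-101 - 97)*Y(-2, 11/7) = (-101 - 97)*(-2 + 11/7 + (-2)**2 - 22/7) = -198*(-2 + 11*(1/7) + 4 - 22/7) = -198*(-2 + 11/7 + 4 - 2*11/7) = -198*(-2 + 11/7 + 4 - 22/7) = -198*3/7 = -594/7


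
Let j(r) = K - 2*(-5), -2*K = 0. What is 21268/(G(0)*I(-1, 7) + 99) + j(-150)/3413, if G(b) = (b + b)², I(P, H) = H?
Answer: 72588674/337887 ≈ 214.83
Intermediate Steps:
K = 0 (K = -½*0 = 0)
j(r) = 10 (j(r) = 0 - 2*(-5) = 0 + 10 = 10)
G(b) = 4*b² (G(b) = (2*b)² = 4*b²)
21268/(G(0)*I(-1, 7) + 99) + j(-150)/3413 = 21268/((4*0²)*7 + 99) + 10/3413 = 21268/((4*0)*7 + 99) + 10*(1/3413) = 21268/(0*7 + 99) + 10/3413 = 21268/(0 + 99) + 10/3413 = 21268/99 + 10/3413 = 72588674/337887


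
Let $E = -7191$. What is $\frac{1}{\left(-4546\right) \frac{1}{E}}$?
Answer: $\frac{7191}{4546} \approx 1.5818$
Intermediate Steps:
$\frac{1}{\left(-4546\right) \frac{1}{E}} = \frac{1}{\left(-4546\right) \frac{1}{-7191}} = \frac{1}{\left(-4546\right) \left(- \frac{1}{7191}\right)} = \frac{1}{\frac{4546}{7191}} = \frac{7191}{4546}$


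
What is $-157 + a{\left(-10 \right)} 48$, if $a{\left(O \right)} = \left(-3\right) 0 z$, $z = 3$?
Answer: $-157$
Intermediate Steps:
$a{\left(O \right)} = 0$ ($a{\left(O \right)} = \left(-3\right) 0 \cdot 3 = 0 \cdot 3 = 0$)
$-157 + a{\left(-10 \right)} 48 = -157 + 0 \cdot 48 = -157 + 0 = -157$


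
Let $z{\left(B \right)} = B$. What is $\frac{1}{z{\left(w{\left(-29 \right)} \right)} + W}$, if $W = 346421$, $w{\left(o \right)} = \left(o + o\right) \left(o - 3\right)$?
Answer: $\frac{1}{348277} \approx 2.8713 \cdot 10^{-6}$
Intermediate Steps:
$w{\left(o \right)} = 2 o \left(-3 + o\right)$
$\frac{1}{z{\left(w{\left(-29 \right)} \right)} + W} = \frac{1}{2 \left(-29\right) \left(-3 - 29\right) + 346421} = \frac{1}{2 \left(-29\right) \left(-32\right) + 346421} = \frac{1}{1856 + 346421} = \frac{1}{348277}$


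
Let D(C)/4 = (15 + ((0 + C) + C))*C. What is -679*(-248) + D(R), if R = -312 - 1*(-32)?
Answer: 778792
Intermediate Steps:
R = -280 (R = -312 + 32 = -280)
D(C) = 4*C*(15 + 2*C) (D(C) = 4*((15 + ((0 + C) + C))*C) = 4*((15 + (C + C))*C) = 4*((15 + 2*C)*C) = 4*(C*(15 + 2*C)) = 4*C*(15 + 2*C))
-679*(-248) + D(R) = -679*(-248) + 4*(-280)*(15 + 2*(-280)) = 168392 + 4*(-280)*(15 - 560) = 168392 + 4*(-280)*(-545) = 168392 + 610400 = 778792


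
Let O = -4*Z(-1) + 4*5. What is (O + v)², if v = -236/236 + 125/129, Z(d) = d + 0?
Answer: 9560464/16641 ≈ 574.51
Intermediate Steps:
Z(d) = d
v = -4/129 (v = -236*1/236 + 125*(1/129) = -1 + 125/129 = -4/129 ≈ -0.031008)
O = 24 (O = -4*(-1) + 4*5 = 4 + 20 = 24)
(O + v)² = (24 - 4/129)² = (3092/129)² = 9560464/16641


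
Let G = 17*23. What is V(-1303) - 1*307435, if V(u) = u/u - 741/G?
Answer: -120207435/391 ≈ -3.0744e+5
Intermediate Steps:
G = 391
V(u) = -350/391 (V(u) = u/u - 741/391 = 1 - 741*1/391 = 1 - 741/391 = -350/391)
V(-1303) - 1*307435 = -350/391 - 1*307435 = -350/391 - 307435 = -120207435/391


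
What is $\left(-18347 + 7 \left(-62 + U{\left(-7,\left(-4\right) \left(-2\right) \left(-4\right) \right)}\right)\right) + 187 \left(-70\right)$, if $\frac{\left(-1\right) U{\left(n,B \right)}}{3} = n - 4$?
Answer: $-31640$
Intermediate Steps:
$U{\left(n,B \right)} = 12 - 3 n$ ($U{\left(n,B \right)} = - 3 \left(n - 4\right) = - 3 \left(-4 + n\right) = 12 - 3 n$)
$\left(-18347 + 7 \left(-62 + U{\left(-7,\left(-4\right) \left(-2\right) \left(-4\right) \right)}\right)\right) + 187 \left(-70\right) = \left(-18347 + 7 \left(-62 + \left(12 - -21\right)\right)\right) + 187 \left(-70\right) = \left(-18347 + 7 \left(-62 + \left(12 + 21\right)\right)\right) - 13090 = \left(-18347 + 7 \left(-62 + 33\right)\right) - 13090 = \left(-18347 + 7 \left(-29\right)\right) - 13090 = \left(-18347 - 203\right) - 13090 = -18550 - 13090 = -31640$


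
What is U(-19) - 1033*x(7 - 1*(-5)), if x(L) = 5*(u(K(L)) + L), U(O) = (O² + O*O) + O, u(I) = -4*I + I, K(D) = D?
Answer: 124663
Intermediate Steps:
u(I) = -3*I
U(O) = O + 2*O² (U(O) = (O² + O²) + O = 2*O² + O = O + 2*O²)
x(L) = -10*L (x(L) = 5*(-3*L + L) = 5*(-2*L) = -10*L)
U(-19) - 1033*x(7 - 1*(-5)) = -19*(1 + 2*(-19)) - (-10330)*(7 - 1*(-5)) = -19*(1 - 38) - (-10330)*(7 + 5) = -19*(-37) - (-10330)*12 = 703 - 1033*(-120) = 703 + 123960 = 124663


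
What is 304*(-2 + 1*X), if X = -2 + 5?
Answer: 304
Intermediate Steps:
X = 3
304*(-2 + 1*X) = 304*(-2 + 1*3) = 304*(-2 + 3) = 304*1 = 304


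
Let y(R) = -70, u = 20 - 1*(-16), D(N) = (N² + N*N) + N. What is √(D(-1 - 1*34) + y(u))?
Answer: √2345 ≈ 48.425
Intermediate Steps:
D(N) = N + 2*N² (D(N) = (N² + N²) + N = 2*N² + N = N + 2*N²)
u = 36 (u = 20 + 16 = 36)
√(D(-1 - 1*34) + y(u)) = √((-1 - 1*34)*(1 + 2*(-1 - 1*34)) - 70) = √((-1 - 34)*(1 + 2*(-1 - 34)) - 70) = √(-35*(1 + 2*(-35)) - 70) = √(-35*(1 - 70) - 70) = √(-35*(-69) - 70) = √(2415 - 70) = √2345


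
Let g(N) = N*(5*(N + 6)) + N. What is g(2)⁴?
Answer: 45212176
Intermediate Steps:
g(N) = N + N*(30 + 5*N) (g(N) = N*(5*(6 + N)) + N = N*(30 + 5*N) + N = N + N*(30 + 5*N))
g(2)⁴ = (2*(31 + 5*2))⁴ = (2*(31 + 10))⁴ = (2*41)⁴ = 82⁴ = 45212176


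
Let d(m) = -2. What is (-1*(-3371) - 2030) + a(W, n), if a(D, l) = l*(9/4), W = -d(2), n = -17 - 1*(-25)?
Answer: 1359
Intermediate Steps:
n = 8 (n = -17 + 25 = 8)
W = 2 (W = -1*(-2) = 2)
a(D, l) = 9*l/4 (a(D, l) = l*(9*(1/4)) = l*(9/4) = 9*l/4)
(-1*(-3371) - 2030) + a(W, n) = (-1*(-3371) - 2030) + (9/4)*8 = (3371 - 2030) + 18 = 1341 + 18 = 1359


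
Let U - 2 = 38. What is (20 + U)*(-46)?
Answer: -2760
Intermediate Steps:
U = 40 (U = 2 + 38 = 40)
(20 + U)*(-46) = (20 + 40)*(-46) = 60*(-46) = -2760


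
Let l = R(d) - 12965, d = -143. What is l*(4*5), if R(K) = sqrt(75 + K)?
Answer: -259300 + 40*I*sqrt(17) ≈ -2.593e+5 + 164.92*I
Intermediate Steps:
l = -12965 + 2*I*sqrt(17) (l = sqrt(75 - 143) - 12965 = sqrt(-68) - 12965 = 2*I*sqrt(17) - 12965 = -12965 + 2*I*sqrt(17) ≈ -12965.0 + 8.2462*I)
l*(4*5) = (-12965 + 2*I*sqrt(17))*(4*5) = (-12965 + 2*I*sqrt(17))*20 = -259300 + 40*I*sqrt(17)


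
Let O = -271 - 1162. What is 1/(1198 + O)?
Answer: -1/235 ≈ -0.0042553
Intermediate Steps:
O = -1433
1/(1198 + O) = 1/(1198 - 1433) = 1/(-235) = -1/235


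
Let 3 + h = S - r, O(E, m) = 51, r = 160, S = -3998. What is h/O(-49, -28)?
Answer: -1387/17 ≈ -81.588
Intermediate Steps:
h = -4161 (h = -3 + (-3998 - 1*160) = -3 + (-3998 - 160) = -3 - 4158 = -4161)
h/O(-49, -28) = -4161/51 = -4161*1/51 = -1387/17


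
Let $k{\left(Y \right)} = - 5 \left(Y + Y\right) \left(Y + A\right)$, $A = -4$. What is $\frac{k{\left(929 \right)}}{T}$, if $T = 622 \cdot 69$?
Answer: $- \frac{4296625}{21459} \approx -200.22$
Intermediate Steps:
$k{\left(Y \right)} = - 10 Y \left(-4 + Y\right)$ ($k{\left(Y \right)} = - 5 \left(Y + Y\right) \left(Y - 4\right) = - 5 \cdot 2 Y \left(-4 + Y\right) = - 10 Y \left(-4 + Y\right)$)
$T = 42918$
$\frac{k{\left(929 \right)}}{T} = \frac{10 \cdot 929 \left(4 - 929\right)}{42918} = 10 \cdot 929 \left(4 - 929\right) \frac{1}{42918} = 10 \cdot 929 \left(-925\right) \frac{1}{42918} = \left(-8593250\right) \frac{1}{42918} = - \frac{4296625}{21459}$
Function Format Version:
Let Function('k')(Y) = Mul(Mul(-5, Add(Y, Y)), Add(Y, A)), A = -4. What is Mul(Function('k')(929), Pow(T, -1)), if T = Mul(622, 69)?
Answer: Rational(-4296625, 21459) ≈ -200.22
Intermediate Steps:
Function('k')(Y) = Mul(-10, Y, Add(-4, Y)) (Function('k')(Y) = Mul(Mul(-5, Add(Y, Y)), Add(Y, -4)) = Mul(Mul(-5, Mul(2, Y)), Add(-4, Y)) = Mul(Mul(-10, Y), Add(-4, Y)) = Mul(-10, Y, Add(-4, Y)))
T = 42918
Mul(Function('k')(929), Pow(T, -1)) = Mul(Mul(10, 929, Add(4, Mul(-1, 929))), Pow(42918, -1)) = Mul(Mul(10, 929, Add(4, -929)), Rational(1, 42918)) = Mul(Mul(10, 929, -925), Rational(1, 42918)) = Mul(-8593250, Rational(1, 42918)) = Rational(-4296625, 21459)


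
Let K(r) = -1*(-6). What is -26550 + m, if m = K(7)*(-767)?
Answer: -31152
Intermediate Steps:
K(r) = 6
m = -4602 (m = 6*(-767) = -4602)
-26550 + m = -26550 - 4602 = -31152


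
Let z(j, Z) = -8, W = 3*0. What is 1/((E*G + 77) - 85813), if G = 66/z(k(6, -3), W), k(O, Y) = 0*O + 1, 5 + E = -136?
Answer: -4/338291 ≈ -1.1824e-5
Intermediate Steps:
E = -141 (E = -5 - 136 = -141)
k(O, Y) = 1 (k(O, Y) = 0 + 1 = 1)
W = 0
G = -33/4 (G = 66/(-8) = 66*(-1/8) = -33/4 ≈ -8.2500)
1/((E*G + 77) - 85813) = 1/((-141*(-33/4) + 77) - 85813) = 1/((4653/4 + 77) - 85813) = 1/(4961/4 - 85813) = 1/(-338291/4) = -4/338291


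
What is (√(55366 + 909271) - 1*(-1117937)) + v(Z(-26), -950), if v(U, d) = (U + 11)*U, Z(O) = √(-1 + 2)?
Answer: 1117949 + √964637 ≈ 1.1189e+6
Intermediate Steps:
Z(O) = 1 (Z(O) = √1 = 1)
v(U, d) = U*(11 + U) (v(U, d) = (11 + U)*U = U*(11 + U))
(√(55366 + 909271) - 1*(-1117937)) + v(Z(-26), -950) = (√(55366 + 909271) - 1*(-1117937)) + 1*(11 + 1) = (√964637 + 1117937) + 1*12 = (1117937 + √964637) + 12 = 1117949 + √964637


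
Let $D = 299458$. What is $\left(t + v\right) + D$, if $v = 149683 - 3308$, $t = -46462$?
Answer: $399371$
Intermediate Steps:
$v = 146375$ ($v = 149683 - 3308 = 146375$)
$\left(t + v\right) + D = \left(-46462 + 146375\right) + 299458 = 99913 + 299458 = 399371$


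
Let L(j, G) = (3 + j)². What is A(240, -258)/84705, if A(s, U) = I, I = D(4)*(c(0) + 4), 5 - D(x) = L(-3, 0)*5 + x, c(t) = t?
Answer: 4/84705 ≈ 4.7223e-5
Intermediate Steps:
D(x) = 5 - x (D(x) = 5 - ((3 - 3)²*5 + x) = 5 - (0²*5 + x) = 5 - (0*5 + x) = 5 - (0 + x) = 5 - x)
I = 4 (I = (5 - 1*4)*(0 + 4) = (5 - 4)*4 = 1*4 = 4)
A(s, U) = 4
A(240, -258)/84705 = 4/84705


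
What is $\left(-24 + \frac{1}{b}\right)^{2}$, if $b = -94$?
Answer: $\frac{5094049}{8836} \approx 576.51$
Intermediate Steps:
$\left(-24 + \frac{1}{b}\right)^{2} = \left(-24 + \frac{1}{-94}\right)^{2} = \left(-24 - \frac{1}{94}\right)^{2} = \left(- \frac{2257}{94}\right)^{2} = \frac{5094049}{8836}$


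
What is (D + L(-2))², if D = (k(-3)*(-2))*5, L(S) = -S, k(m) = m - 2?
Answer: 2704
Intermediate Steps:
k(m) = -2 + m
D = 50 (D = ((-2 - 3)*(-2))*5 = -5*(-2)*5 = 10*5 = 50)
(D + L(-2))² = (50 - 1*(-2))² = (50 + 2)² = 52² = 2704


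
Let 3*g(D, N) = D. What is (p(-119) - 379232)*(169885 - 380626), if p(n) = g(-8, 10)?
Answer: 79920292888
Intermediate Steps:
g(D, N) = D/3
p(n) = -8/3 (p(n) = (1/3)*(-8) = -8/3)
(p(-119) - 379232)*(169885 - 380626) = (-8/3 - 379232)*(169885 - 380626) = -1137704/3*(-210741) = 79920292888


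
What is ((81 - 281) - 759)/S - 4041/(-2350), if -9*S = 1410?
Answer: 9213/1175 ≈ 7.8409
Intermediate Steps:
S = -470/3 (S = -1/9*1410 = -470/3 ≈ -156.67)
((81 - 281) - 759)/S - 4041/(-2350) = ((81 - 281) - 759)/(-470/3) - 4041/(-2350) = (-200 - 759)*(-3/470) - 4041*(-1/2350) = -959*(-3/470) + 4041/2350 = 2877/470 + 4041/2350 = 9213/1175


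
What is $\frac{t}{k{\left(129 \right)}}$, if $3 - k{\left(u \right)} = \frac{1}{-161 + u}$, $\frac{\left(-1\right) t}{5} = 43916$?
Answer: $- \frac{7026560}{97} \approx -72439.0$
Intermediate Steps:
$t = -219580$ ($t = \left(-5\right) 43916 = -219580$)
$k{\left(u \right)} = 3 - \frac{1}{-161 + u}$
$\frac{t}{k{\left(129 \right)}} = - \frac{219580}{\frac{1}{-161 + 129} \left(-484 + 3 \cdot 129\right)} = - \frac{219580}{\frac{1}{-32} \left(-484 + 387\right)} = - \frac{219580}{\left(- \frac{1}{32}\right) \left(-97\right)} = - \frac{219580}{\frac{97}{32}} = \left(-219580\right) \frac{32}{97} = - \frac{7026560}{97}$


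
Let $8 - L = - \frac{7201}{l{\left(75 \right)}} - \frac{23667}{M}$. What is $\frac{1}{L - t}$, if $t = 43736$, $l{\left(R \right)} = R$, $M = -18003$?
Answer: $- \frac{450075}{19638258074} \approx -2.2918 \cdot 10^{-5}$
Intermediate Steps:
$L = \frac{46222126}{450075}$ ($L = 8 - \left(- \frac{7201}{75} - \frac{23667}{-18003}\right) = 8 - \left(\left(-7201\right) \frac{1}{75} - - \frac{7889}{6001}\right) = 8 - \left(- \frac{7201}{75} + \frac{7889}{6001}\right) = 8 - - \frac{42621526}{450075} = 8 + \frac{42621526}{450075} = \frac{46222126}{450075} \approx 102.7$)
$\frac{1}{L - t} = \frac{1}{\frac{46222126}{450075} - 43736} = \frac{1}{- \frac{19638258074}{450075}} = - \frac{450075}{19638258074}$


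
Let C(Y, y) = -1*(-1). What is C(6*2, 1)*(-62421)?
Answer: -62421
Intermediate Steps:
C(Y, y) = 1
C(6*2, 1)*(-62421) = 1*(-62421) = -62421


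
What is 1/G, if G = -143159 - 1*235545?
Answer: -1/378704 ≈ -2.6406e-6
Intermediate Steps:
G = -378704 (G = -143159 - 235545 = -378704)
1/G = 1/(-378704) = -1/378704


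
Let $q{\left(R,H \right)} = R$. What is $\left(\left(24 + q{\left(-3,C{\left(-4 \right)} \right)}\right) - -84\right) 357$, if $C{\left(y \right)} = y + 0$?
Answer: $37485$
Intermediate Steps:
$C{\left(y \right)} = y$
$\left(\left(24 + q{\left(-3,C{\left(-4 \right)} \right)}\right) - -84\right) 357 = \left(\left(24 - 3\right) - -84\right) 357 = \left(21 + 84\right) 357 = 105 \cdot 357 = 37485$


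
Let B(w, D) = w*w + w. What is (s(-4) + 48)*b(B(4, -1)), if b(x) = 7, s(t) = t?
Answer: 308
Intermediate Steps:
B(w, D) = w + w² (B(w, D) = w² + w = w + w²)
(s(-4) + 48)*b(B(4, -1)) = (-4 + 48)*7 = 44*7 = 308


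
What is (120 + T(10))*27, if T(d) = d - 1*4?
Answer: 3402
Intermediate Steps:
T(d) = -4 + d (T(d) = d - 4 = -4 + d)
(120 + T(10))*27 = (120 + (-4 + 10))*27 = (120 + 6)*27 = 126*27 = 3402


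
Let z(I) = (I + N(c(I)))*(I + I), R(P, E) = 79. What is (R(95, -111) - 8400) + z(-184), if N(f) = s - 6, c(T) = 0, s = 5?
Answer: 59759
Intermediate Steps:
N(f) = -1 (N(f) = 5 - 6 = -1)
z(I) = 2*I*(-1 + I) (z(I) = (I - 1)*(I + I) = (-1 + I)*(2*I) = 2*I*(-1 + I))
(R(95, -111) - 8400) + z(-184) = (79 - 8400) + 2*(-184)*(-1 - 184) = -8321 + 2*(-184)*(-185) = -8321 + 68080 = 59759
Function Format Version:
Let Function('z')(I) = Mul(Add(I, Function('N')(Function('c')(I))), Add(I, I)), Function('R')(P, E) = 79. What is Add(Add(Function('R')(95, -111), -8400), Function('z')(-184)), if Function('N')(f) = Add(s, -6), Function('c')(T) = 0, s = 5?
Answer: 59759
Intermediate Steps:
Function('N')(f) = -1 (Function('N')(f) = Add(5, -6) = -1)
Function('z')(I) = Mul(2, I, Add(-1, I)) (Function('z')(I) = Mul(Add(I, -1), Add(I, I)) = Mul(Add(-1, I), Mul(2, I)) = Mul(2, I, Add(-1, I)))
Add(Add(Function('R')(95, -111), -8400), Function('z')(-184)) = Add(Add(79, -8400), Mul(2, -184, Add(-1, -184))) = Add(-8321, Mul(2, -184, -185)) = Add(-8321, 68080) = 59759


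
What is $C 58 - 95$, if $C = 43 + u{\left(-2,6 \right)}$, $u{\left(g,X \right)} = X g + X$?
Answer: $2051$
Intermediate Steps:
$u{\left(g,X \right)} = X + X g$
$C = 37$ ($C = 43 + 6 \left(1 - 2\right) = 43 + 6 \left(-1\right) = 43 - 6 = 37$)
$C 58 - 95 = 37 \cdot 58 - 95 = 2146 - 95 = 2051$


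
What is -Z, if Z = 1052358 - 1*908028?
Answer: -144330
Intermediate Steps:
Z = 144330 (Z = 1052358 - 908028 = 144330)
-Z = -1*144330 = -144330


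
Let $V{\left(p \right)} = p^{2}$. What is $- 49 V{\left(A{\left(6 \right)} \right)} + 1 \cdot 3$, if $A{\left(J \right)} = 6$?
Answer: $-1761$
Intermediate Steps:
$- 49 V{\left(A{\left(6 \right)} \right)} + 1 \cdot 3 = - 49 \cdot 6^{2} + 1 \cdot 3 = \left(-49\right) 36 + 3 = -1764 + 3 = -1761$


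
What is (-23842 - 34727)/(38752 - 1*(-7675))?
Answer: -58569/46427 ≈ -1.2615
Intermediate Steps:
(-23842 - 34727)/(38752 - 1*(-7675)) = -58569/(38752 + 7675) = -58569/46427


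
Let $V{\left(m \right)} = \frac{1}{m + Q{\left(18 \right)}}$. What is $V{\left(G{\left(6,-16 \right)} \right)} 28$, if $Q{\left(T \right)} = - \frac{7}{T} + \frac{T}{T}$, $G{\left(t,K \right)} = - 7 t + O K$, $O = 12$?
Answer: $- \frac{504}{4201} \approx -0.11997$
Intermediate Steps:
$G{\left(t,K \right)} = - 7 t + 12 K$
$Q{\left(T \right)} = 1 - \frac{7}{T}$ ($Q{\left(T \right)} = - \frac{7}{T} + 1 = 1 - \frac{7}{T}$)
$V{\left(m \right)} = \frac{1}{\frac{11}{18} + m}$ ($V{\left(m \right)} = \frac{1}{m + \frac{-7 + 18}{18}} = \frac{1}{m + \frac{1}{18} \cdot 11} = \frac{1}{m + \frac{11}{18}} = \frac{1}{\frac{11}{18} + m}$)
$V{\left(G{\left(6,-16 \right)} \right)} 28 = \frac{18}{11 + 18 \left(\left(-7\right) 6 + 12 \left(-16\right)\right)} 28 = \frac{18}{11 + 18 \left(-42 - 192\right)} 28 = \frac{18}{11 + 18 \left(-234\right)} 28 = \frac{18}{11 - 4212} \cdot 28 = \frac{18}{-4201} \cdot 28 = 18 \left(- \frac{1}{4201}\right) 28 = \left(- \frac{18}{4201}\right) 28 = - \frac{504}{4201}$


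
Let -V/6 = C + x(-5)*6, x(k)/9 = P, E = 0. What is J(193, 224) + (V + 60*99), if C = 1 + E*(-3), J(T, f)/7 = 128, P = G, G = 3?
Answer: 5858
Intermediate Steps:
P = 3
x(k) = 27 (x(k) = 9*3 = 27)
J(T, f) = 896 (J(T, f) = 7*128 = 896)
C = 1 (C = 1 + 0*(-3) = 1 + 0 = 1)
V = -978 (V = -6*(1 + 27*6) = -6*(1 + 162) = -6*163 = -978)
J(193, 224) + (V + 60*99) = 896 + (-978 + 60*99) = 896 + (-978 + 5940) = 896 + 4962 = 5858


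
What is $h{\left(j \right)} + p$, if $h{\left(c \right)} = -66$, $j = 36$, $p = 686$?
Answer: $620$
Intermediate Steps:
$h{\left(j \right)} + p = -66 + 686 = 620$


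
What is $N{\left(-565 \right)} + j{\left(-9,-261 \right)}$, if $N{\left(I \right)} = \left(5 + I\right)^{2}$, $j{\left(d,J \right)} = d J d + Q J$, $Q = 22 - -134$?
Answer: $251743$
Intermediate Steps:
$Q = 156$ ($Q = 22 + 134 = 156$)
$j{\left(d,J \right)} = 156 J + J d^{2}$ ($j{\left(d,J \right)} = d J d + 156 J = J d d + 156 J = J d^{2} + 156 J = 156 J + J d^{2}$)
$N{\left(-565 \right)} + j{\left(-9,-261 \right)} = \left(5 - 565\right)^{2} - 261 \left(156 + \left(-9\right)^{2}\right) = \left(-560\right)^{2} - 261 \left(156 + 81\right) = 313600 - 61857 = 251743$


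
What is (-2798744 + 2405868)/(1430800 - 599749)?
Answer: -392876/831051 ≈ -0.47275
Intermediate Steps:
(-2798744 + 2405868)/(1430800 - 599749) = -392876/831051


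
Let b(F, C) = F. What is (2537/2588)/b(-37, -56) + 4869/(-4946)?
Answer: -239391983/236804588 ≈ -1.0109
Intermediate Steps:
(2537/2588)/b(-37, -56) + 4869/(-4946) = (2537/2588)/(-37) + 4869/(-4946) = (2537*(1/2588))*(-1/37) + 4869*(-1/4946) = (2537/2588)*(-1/37) - 4869/4946 = -2537/95756 - 4869/4946 = -239391983/236804588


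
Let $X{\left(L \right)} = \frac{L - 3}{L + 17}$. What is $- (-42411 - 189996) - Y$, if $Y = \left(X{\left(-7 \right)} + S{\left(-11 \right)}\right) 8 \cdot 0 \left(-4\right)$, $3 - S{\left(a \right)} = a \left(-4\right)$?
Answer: $232407$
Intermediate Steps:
$S{\left(a \right)} = 3 + 4 a$ ($S{\left(a \right)} = 3 - a \left(-4\right) = 3 - - 4 a = 3 + 4 a$)
$X{\left(L \right)} = \frac{-3 + L}{17 + L}$
$Y = 0$ ($Y = \left(\frac{-3 - 7}{17 - 7} + \left(3 + 4 \left(-11\right)\right)\right) 8 \cdot 0 \left(-4\right) = \left(\frac{1}{10} \left(-10\right) + \left(3 - 44\right)\right) 0 \left(-4\right) = \left(\frac{1}{10} \left(-10\right) - 41\right) 0 = \left(-1 - 41\right) 0 = \left(-42\right) 0 = 0$)
$- (-42411 - 189996) - Y = - (-42411 - 189996) - 0 = - (-42411 - 189996) + 0 = \left(-1\right) \left(-232407\right) + 0 = 232407 + 0 = 232407$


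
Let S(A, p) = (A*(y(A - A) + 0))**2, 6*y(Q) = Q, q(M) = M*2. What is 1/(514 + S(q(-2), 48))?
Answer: 1/514 ≈ 0.0019455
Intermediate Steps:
q(M) = 2*M
y(Q) = Q/6
S(A, p) = 0 (S(A, p) = (A*((A - A)/6 + 0))**2 = (A*((1/6)*0 + 0))**2 = (A*(0 + 0))**2 = (A*0)**2 = 0**2 = 0)
1/(514 + S(q(-2), 48)) = 1/(514 + 0) = 1/514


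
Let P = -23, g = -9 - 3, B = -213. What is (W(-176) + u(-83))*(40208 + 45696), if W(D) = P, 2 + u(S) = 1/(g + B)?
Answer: -483295904/225 ≈ -2.1480e+6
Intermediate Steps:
g = -12
u(S) = -451/225 (u(S) = -2 + 1/(-12 - 213) = -2 + 1/(-225) = -2 - 1/225 = -451/225)
W(D) = -23
(W(-176) + u(-83))*(40208 + 45696) = (-23 - 451/225)*(40208 + 45696) = -5626/225*85904 = -483295904/225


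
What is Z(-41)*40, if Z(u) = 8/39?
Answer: 320/39 ≈ 8.2051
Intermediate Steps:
Z(u) = 8/39 (Z(u) = 8*(1/39) = 8/39)
Z(-41)*40 = (8/39)*40 = 320/39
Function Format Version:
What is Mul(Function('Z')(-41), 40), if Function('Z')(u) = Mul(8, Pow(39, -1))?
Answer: Rational(320, 39) ≈ 8.2051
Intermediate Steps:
Function('Z')(u) = Rational(8, 39) (Function('Z')(u) = Mul(8, Rational(1, 39)) = Rational(8, 39))
Mul(Function('Z')(-41), 40) = Mul(Rational(8, 39), 40) = Rational(320, 39)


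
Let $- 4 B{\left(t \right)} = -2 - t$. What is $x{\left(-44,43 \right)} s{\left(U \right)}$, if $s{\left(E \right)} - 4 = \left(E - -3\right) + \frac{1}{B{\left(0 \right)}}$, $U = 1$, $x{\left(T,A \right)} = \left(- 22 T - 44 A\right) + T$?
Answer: $-9680$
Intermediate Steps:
$x{\left(T,A \right)} = - 44 A - 21 T$ ($x{\left(T,A \right)} = \left(- 44 A - 22 T\right) + T = - 44 A - 21 T$)
$B{\left(t \right)} = \frac{1}{2} + \frac{t}{4}$ ($B{\left(t \right)} = - \frac{-2 - t}{4} = \frac{1}{2} + \frac{t}{4}$)
$s{\left(E \right)} = 9 + E$ ($s{\left(E \right)} = 4 + \left(\left(E - -3\right) + \frac{1}{\frac{1}{2} + \frac{1}{4} \cdot 0}\right) = 4 + \left(\left(E + 3\right) + \frac{1}{\frac{1}{2} + 0}\right) = 4 + \left(\left(3 + E\right) + \frac{1}{\frac{1}{2}}\right) = 4 + \left(\left(3 + E\right) + 2\right) = 4 + \left(5 + E\right) = 9 + E$)
$x{\left(-44,43 \right)} s{\left(U \right)} = \left(\left(-44\right) 43 - -924\right) \left(9 + 1\right) = \left(-1892 + 924\right) 10 = \left(-968\right) 10 = -9680$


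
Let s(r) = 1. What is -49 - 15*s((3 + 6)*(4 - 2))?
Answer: -64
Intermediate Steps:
-49 - 15*s((3 + 6)*(4 - 2)) = -49 - 15*1 = -49 - 15 = -64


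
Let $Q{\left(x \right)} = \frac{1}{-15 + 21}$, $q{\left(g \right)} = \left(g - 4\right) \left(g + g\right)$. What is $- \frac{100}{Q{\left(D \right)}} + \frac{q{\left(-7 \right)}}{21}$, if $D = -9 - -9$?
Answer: $- \frac{1778}{3} \approx -592.67$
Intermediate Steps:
$q{\left(g \right)} = 2 g \left(-4 + g\right)$ ($q{\left(g \right)} = \left(-4 + g\right) 2 g = 2 g \left(-4 + g\right)$)
$D = 0$ ($D = -9 + 9 = 0$)
$Q{\left(x \right)} = \frac{1}{6}$
$- \frac{100}{Q{\left(D \right)}} + \frac{q{\left(-7 \right)}}{21} = - 100 \frac{1}{\frac{1}{6}} + \frac{2 \left(-7\right) \left(-4 - 7\right)}{21} = \left(-100\right) 6 + 2 \left(-7\right) \left(-11\right) \frac{1}{21} = -600 + 154 \cdot \frac{1}{21} = -600 + \frac{22}{3} = - \frac{1778}{3}$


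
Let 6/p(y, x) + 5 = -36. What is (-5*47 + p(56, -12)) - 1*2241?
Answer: -101522/41 ≈ -2476.1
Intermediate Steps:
p(y, x) = -6/41 (p(y, x) = 6/(-5 - 36) = 6/(-41) = 6*(-1/41) = -6/41)
(-5*47 + p(56, -12)) - 1*2241 = (-5*47 - 6/41) - 1*2241 = (-235 - 6/41) - 2241 = -9641/41 - 2241 = -101522/41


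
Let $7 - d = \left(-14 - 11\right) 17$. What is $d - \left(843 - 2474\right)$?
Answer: $2063$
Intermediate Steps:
$d = 432$ ($d = 7 - \left(-14 - 11\right) 17 = 7 - \left(-25\right) 17 = 7 - -425 = 7 + 425 = 432$)
$d - \left(843 - 2474\right) = 432 - \left(843 - 2474\right) = 432 - -1631 = 432 + 1631 = 2063$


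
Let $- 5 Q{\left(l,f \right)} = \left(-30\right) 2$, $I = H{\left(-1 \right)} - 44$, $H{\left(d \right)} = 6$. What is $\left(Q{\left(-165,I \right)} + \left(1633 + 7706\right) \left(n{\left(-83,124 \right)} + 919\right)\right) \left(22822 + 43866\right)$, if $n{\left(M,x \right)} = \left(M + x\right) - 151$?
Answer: $503845378944$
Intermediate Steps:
$n{\left(M,x \right)} = -151 + M + x$
$I = -38$ ($I = 6 - 44 = -38$)
$Q{\left(l,f \right)} = 12$ ($Q{\left(l,f \right)} = - \frac{\left(-30\right) 2}{5} = \left(- \frac{1}{5}\right) \left(-60\right) = 12$)
$\left(Q{\left(-165,I \right)} + \left(1633 + 7706\right) \left(n{\left(-83,124 \right)} + 919\right)\right) \left(22822 + 43866\right) = \left(12 + \left(1633 + 7706\right) \left(\left(-151 - 83 + 124\right) + 919\right)\right) \left(22822 + 43866\right) = \left(12 + 9339 \left(-110 + 919\right)\right) 66688 = \left(12 + 9339 \cdot 809\right) 66688 = \left(12 + 7555251\right) 66688 = 7555263 \cdot 66688 = 503845378944$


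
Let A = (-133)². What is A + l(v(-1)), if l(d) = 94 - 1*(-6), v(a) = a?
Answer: 17789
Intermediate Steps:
l(d) = 100 (l(d) = 94 + 6 = 100)
A = 17689
A + l(v(-1)) = 17689 + 100 = 17789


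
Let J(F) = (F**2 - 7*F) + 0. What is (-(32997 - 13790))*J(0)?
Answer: 0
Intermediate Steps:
J(F) = F**2 - 7*F
(-(32997 - 13790))*J(0) = (-(32997 - 13790))*(0*(-7 + 0)) = (-1*19207)*(0*(-7)) = -19207*0 = 0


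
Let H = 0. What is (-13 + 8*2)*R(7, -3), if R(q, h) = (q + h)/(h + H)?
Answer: -4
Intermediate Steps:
R(q, h) = (h + q)/h (R(q, h) = (q + h)/(h + 0) = (h + q)/h)
(-13 + 8*2)*R(7, -3) = (-13 + 8*2)*((-3 + 7)/(-3)) = (-13 + 16)*(-1/3*4) = 3*(-4/3) = -4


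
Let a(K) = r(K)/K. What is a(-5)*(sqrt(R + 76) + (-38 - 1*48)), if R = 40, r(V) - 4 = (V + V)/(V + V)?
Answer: 86 - 2*sqrt(29) ≈ 75.230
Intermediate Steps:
r(V) = 5 (r(V) = 4 + (V + V)/(V + V) = 4 + (2*V)/((2*V)) = 4 + (2*V)*(1/(2*V)) = 4 + 1 = 5)
a(K) = 5/K
a(-5)*(sqrt(R + 76) + (-38 - 1*48)) = (5/(-5))*(sqrt(40 + 76) + (-38 - 1*48)) = (5*(-1/5))*(sqrt(116) + (-38 - 48)) = -(2*sqrt(29) - 86) = -(-86 + 2*sqrt(29)) = 86 - 2*sqrt(29)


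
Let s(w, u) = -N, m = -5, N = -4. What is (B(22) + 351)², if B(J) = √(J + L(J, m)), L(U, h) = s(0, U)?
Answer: (351 + √26)² ≈ 1.2681e+5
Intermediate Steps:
s(w, u) = 4 (s(w, u) = -1*(-4) = 4)
L(U, h) = 4
B(J) = √(4 + J) (B(J) = √(J + 4) = √(4 + J))
(B(22) + 351)² = (√(4 + 22) + 351)² = (√26 + 351)² = (351 + √26)²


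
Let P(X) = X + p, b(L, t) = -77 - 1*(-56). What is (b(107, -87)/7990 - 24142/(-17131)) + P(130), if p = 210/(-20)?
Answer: 8274649642/68438345 ≈ 120.91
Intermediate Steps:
b(L, t) = -21 (b(L, t) = -77 + 56 = -21)
p = -21/2 (p = 210*(-1/20) = -21/2 ≈ -10.500)
P(X) = -21/2 + X (P(X) = X - 21/2 = -21/2 + X)
(b(107, -87)/7990 - 24142/(-17131)) + P(130) = (-21/7990 - 24142/(-17131)) + (-21/2 + 130) = (-21*1/7990 - 24142*(-1/17131)) + 239/2 = (-21/7990 + 24142/17131) + 239/2 = 192534829/136876690 + 239/2 = 8274649642/68438345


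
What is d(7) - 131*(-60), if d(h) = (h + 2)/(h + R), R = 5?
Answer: 31443/4 ≈ 7860.8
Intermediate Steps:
d(h) = (2 + h)/(5 + h) (d(h) = (h + 2)/(h + 5) = (2 + h)/(5 + h))
d(7) - 131*(-60) = (2 + 7)/(5 + 7) - 131*(-60) = 9/12 + 7860 = (1/12)*9 + 7860 = 3/4 + 7860 = 31443/4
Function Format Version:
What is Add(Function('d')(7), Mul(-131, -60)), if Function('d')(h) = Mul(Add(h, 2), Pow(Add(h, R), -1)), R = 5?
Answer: Rational(31443, 4) ≈ 7860.8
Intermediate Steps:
Function('d')(h) = Mul(Pow(Add(5, h), -1), Add(2, h)) (Function('d')(h) = Mul(Add(h, 2), Pow(Add(h, 5), -1)) = Mul(Add(2, h), Pow(Add(5, h), -1)) = Mul(Pow(Add(5, h), -1), Add(2, h)))
Add(Function('d')(7), Mul(-131, -60)) = Add(Mul(Pow(Add(5, 7), -1), Add(2, 7)), Mul(-131, -60)) = Add(Mul(Pow(12, -1), 9), 7860) = Add(Mul(Rational(1, 12), 9), 7860) = Add(Rational(3, 4), 7860) = Rational(31443, 4)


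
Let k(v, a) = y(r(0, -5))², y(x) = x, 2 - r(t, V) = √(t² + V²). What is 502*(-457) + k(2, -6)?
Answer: -229405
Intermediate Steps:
r(t, V) = 2 - √(V² + t²) (r(t, V) = 2 - √(t² + V²) = 2 - √(V² + t²))
k(v, a) = 9 (k(v, a) = (2 - √((-5)² + 0²))² = (2 - √(25 + 0))² = (2 - √25)² = (2 - 1*5)² = (2 - 5)² = (-3)² = 9)
502*(-457) + k(2, -6) = 502*(-457) + 9 = -229414 + 9 = -229405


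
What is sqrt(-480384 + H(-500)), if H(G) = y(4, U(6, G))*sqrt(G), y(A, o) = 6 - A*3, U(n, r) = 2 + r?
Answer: 2*sqrt(-120096 - 15*I*sqrt(5)) ≈ 0.096786 - 693.1*I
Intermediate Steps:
y(A, o) = 6 - 3*A
H(G) = -6*sqrt(G) (H(G) = (6 - 3*4)*sqrt(G) = (6 - 12)*sqrt(G) = -6*sqrt(G))
sqrt(-480384 + H(-500)) = sqrt(-480384 - 60*I*sqrt(5))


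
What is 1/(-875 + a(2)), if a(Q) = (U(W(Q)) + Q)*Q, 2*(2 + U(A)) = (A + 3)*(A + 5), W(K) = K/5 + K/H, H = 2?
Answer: -25/21171 ≈ -0.0011809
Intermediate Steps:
W(K) = 7*K/10 (W(K) = K/5 + K/2 = 7*K/10)
U(A) = -2 + (3 + A)*(5 + A)/2 (U(A) = -2 + ((A + 3)*(A + 5))/2 = -2 + ((3 + A)*(5 + A))/2 = -2 + (3 + A)*(5 + A)/2)
a(Q) = Q*(11/2 + 19*Q/5 + 49*Q²/200) (a(Q) = ((11/2 + (7*Q/10)²/2 + 4*(7*Q/10)) + Q)*Q = ((11/2 + (49*Q²/100)/2 + 14*Q/5) + Q)*Q = ((11/2 + 49*Q²/200 + 14*Q/5) + Q)*Q = ((11/2 + 14*Q/5 + 49*Q²/200) + Q)*Q = (11/2 + 19*Q/5 + 49*Q²/200)*Q = Q*(11/2 + 19*Q/5 + 49*Q²/200))
1/(-875 + a(2)) = 1/(-875 + (1/200)*2*(1100 + 49*2² + 760*2)) = 1/(-875 + (1/200)*2*(1100 + 49*4 + 1520)) = 1/(-875 + (1/200)*2*(1100 + 196 + 1520)) = 1/(-875 + (1/200)*2*2816) = 1/(-875 + 704/25) = 1/(-21171/25) = -25/21171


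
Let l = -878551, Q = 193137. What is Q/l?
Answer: -193137/878551 ≈ -0.21984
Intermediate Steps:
Q/l = 193137/(-878551) = 193137*(-1/878551) = -193137/878551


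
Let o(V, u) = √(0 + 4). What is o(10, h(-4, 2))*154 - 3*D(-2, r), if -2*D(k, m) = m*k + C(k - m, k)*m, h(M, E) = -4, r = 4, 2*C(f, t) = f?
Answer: 278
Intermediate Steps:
C(f, t) = f/2
o(V, u) = 2 (o(V, u) = √4 = 2)
D(k, m) = -k*m/2 - m*(k/2 - m/2)/2 (D(k, m) = -(m*k + ((k - m)/2)*m)/2 = -(k*m + (k/2 - m/2)*m)/2 = -(k*m + m*(k/2 - m/2))/2 = -k*m/2 - m*(k/2 - m/2)/2)
o(10, h(-4, 2))*154 - 3*D(-2, r) = 2*154 - 3*4*(4 - 3*(-2))/4 = 308 - 3*4*(4 + 6)/4 = 308 - 3*4*10/4 = 308 - 3*10 = 308 - 30 = 278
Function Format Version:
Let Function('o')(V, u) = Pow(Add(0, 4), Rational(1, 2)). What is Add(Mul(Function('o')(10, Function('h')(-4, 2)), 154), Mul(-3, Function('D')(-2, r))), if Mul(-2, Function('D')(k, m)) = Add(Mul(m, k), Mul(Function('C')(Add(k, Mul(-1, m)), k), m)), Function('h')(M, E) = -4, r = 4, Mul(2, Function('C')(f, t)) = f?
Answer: 278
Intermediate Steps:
Function('C')(f, t) = Mul(Rational(1, 2), f)
Function('o')(V, u) = 2 (Function('o')(V, u) = Pow(4, Rational(1, 2)) = 2)
Function('D')(k, m) = Add(Mul(Rational(-1, 2), k, m), Mul(Rational(-1, 2), m, Add(Mul(Rational(1, 2), k), Mul(Rational(-1, 2), m)))) (Function('D')(k, m) = Mul(Rational(-1, 2), Add(Mul(m, k), Mul(Mul(Rational(1, 2), Add(k, Mul(-1, m))), m))) = Mul(Rational(-1, 2), Add(Mul(k, m), Mul(Add(Mul(Rational(1, 2), k), Mul(Rational(-1, 2), m)), m))) = Mul(Rational(-1, 2), Add(Mul(k, m), Mul(m, Add(Mul(Rational(1, 2), k), Mul(Rational(-1, 2), m))))) = Add(Mul(Rational(-1, 2), k, m), Mul(Rational(-1, 2), m, Add(Mul(Rational(1, 2), k), Mul(Rational(-1, 2), m)))))
Add(Mul(Function('o')(10, Function('h')(-4, 2)), 154), Mul(-3, Function('D')(-2, r))) = Add(Mul(2, 154), Mul(-3, Mul(Rational(1, 4), 4, Add(4, Mul(-3, -2))))) = Add(308, Mul(-3, Mul(Rational(1, 4), 4, Add(4, 6)))) = Add(308, Mul(-3, Mul(Rational(1, 4), 4, 10))) = Add(308, Mul(-3, 10)) = Add(308, -30) = 278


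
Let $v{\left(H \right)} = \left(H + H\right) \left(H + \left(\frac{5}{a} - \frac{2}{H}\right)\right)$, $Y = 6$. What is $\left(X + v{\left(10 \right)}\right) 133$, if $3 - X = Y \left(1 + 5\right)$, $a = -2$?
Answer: $15029$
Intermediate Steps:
$X = -33$ ($X = 3 - 6 \left(1 + 5\right) = 3 - 6 \cdot 6 = 3 - 36 = -33$)
$v{\left(H \right)} = 2 H \left(- \frac{5}{2} + H - \frac{2}{H}\right)$ ($v{\left(H \right)} = \left(H + H\right) \left(H + \left(\frac{5}{-2} - \frac{2}{H}\right)\right) = 2 H \left(H + \left(5 \left(- \frac{1}{2}\right) - \frac{2}{H}\right)\right) = 2 H \left(H - \left(\frac{5}{2} + \frac{2}{H}\right)\right) = 2 H \left(- \frac{5}{2} + H - \frac{2}{H}\right)$)
$\left(X + v{\left(10 \right)}\right) 133 = \left(-33 - \left(54 - 200\right)\right) 133 = \left(-33 - -146\right) 133 = \left(-33 + 146\right) 133 = 113 \cdot 133 = 15029$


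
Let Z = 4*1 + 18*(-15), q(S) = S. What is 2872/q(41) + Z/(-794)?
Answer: 1145637/16277 ≈ 70.384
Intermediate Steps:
Z = -266 (Z = 4 - 270 = -266)
2872/q(41) + Z/(-794) = 2872/41 - 266/(-794) = 2872*(1/41) - 266*(-1/794) = 2872/41 + 133/397 = 1145637/16277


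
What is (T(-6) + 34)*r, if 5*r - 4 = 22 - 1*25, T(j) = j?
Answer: 28/5 ≈ 5.6000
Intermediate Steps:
r = 1/5 (r = 4/5 + (22 - 1*25)/5 = 4/5 + (22 - 25)/5 = 4/5 + (1/5)*(-3) = 4/5 - 3/5 = 1/5 ≈ 0.20000)
(T(-6) + 34)*r = (-6 + 34)*(1/5) = 28*(1/5) = 28/5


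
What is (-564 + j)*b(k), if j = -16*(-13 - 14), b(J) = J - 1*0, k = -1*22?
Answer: 2904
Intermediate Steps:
k = -22
b(J) = J (b(J) = J + 0 = J)
j = 432 (j = -16*(-27) = 432)
(-564 + j)*b(k) = (-564 + 432)*(-22) = -132*(-22) = 2904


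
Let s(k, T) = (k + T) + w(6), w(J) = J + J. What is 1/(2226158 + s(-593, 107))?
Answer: 1/2225684 ≈ 4.4930e-7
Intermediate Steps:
w(J) = 2*J
s(k, T) = 12 + T + k (s(k, T) = (k + T) + 2*6 = (T + k) + 12 = 12 + T + k)
1/(2226158 + s(-593, 107)) = 1/(2226158 + (12 + 107 - 593)) = 1/(2226158 - 474) = 1/2225684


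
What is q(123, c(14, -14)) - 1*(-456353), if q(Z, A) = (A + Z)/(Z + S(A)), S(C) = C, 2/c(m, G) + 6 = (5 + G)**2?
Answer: 456354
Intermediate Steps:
c(m, G) = 2/(-6 + (5 + G)**2)
q(Z, A) = 1 (q(Z, A) = (A + Z)/(Z + A) = (A + Z)/(A + Z) = 1)
q(123, c(14, -14)) - 1*(-456353) = 1 - 1*(-456353) = 1 + 456353 = 456354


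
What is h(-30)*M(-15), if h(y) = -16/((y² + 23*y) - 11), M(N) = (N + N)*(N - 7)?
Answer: -10560/199 ≈ -53.065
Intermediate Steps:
M(N) = 2*N*(-7 + N) (M(N) = (2*N)*(-7 + N) = 2*N*(-7 + N))
h(y) = -16/(-11 + y² + 23*y)
h(-30)*M(-15) = (-16/(-11 + (-30)² + 23*(-30)))*(2*(-15)*(-7 - 15)) = (-16/(-11 + 900 - 690))*(2*(-15)*(-22)) = -16/199*660 = -10560/199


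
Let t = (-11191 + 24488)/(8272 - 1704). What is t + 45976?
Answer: 301983665/6568 ≈ 45978.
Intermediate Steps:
t = 13297/6568 ≈ 2.0245
t + 45976 = 13297/6568 + 45976 = 301983665/6568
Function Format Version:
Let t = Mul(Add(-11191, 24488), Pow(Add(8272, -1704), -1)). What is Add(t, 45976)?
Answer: Rational(301983665, 6568) ≈ 45978.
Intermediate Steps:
t = Rational(13297, 6568) (t = Mul(13297, Pow(6568, -1)) = Mul(13297, Rational(1, 6568)) = Rational(13297, 6568) ≈ 2.0245)
Add(t, 45976) = Add(Rational(13297, 6568), 45976) = Rational(301983665, 6568)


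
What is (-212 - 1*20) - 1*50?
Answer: -282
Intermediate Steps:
(-212 - 1*20) - 1*50 = (-212 - 20) - 50 = -232 - 50 = -282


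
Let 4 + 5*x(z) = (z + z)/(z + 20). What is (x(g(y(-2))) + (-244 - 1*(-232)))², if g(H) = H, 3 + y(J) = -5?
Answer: 38416/225 ≈ 170.74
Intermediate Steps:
y(J) = -8 (y(J) = -3 - 5 = -8)
x(z) = -⅘ + 2*z/(5*(20 + z)) (x(z) = -⅘ + ((z + z)/(z + 20))/5 = -⅘ + ((2*z)/(20 + z))/5 = -⅘ + (2*z/(20 + z))/5 = -⅘ + 2*z/(5*(20 + z)))
(x(g(y(-2))) + (-244 - 1*(-232)))² = (2*(-40 - 1*(-8))/(5*(20 - 8)) + (-244 - 1*(-232)))² = ((⅖)*(-40 + 8)/12 + (-244 + 232))² = ((⅖)*(1/12)*(-32) - 12)² = (-16/15 - 12)² = (-196/15)² = 38416/225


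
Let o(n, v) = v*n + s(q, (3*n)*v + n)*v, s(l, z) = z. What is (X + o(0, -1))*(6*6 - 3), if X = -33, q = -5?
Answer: -1089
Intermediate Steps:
o(n, v) = n*v + v*(n + 3*n*v) (o(n, v) = v*n + ((3*n)*v + n)*v = n*v + (3*n*v + n)*v = n*v + (n + 3*n*v)*v = n*v + v*(n + 3*n*v))
(X + o(0, -1))*(6*6 - 3) = (-33 + 0*(-1)*(2 + 3*(-1)))*(6*6 - 3) = (-33 + 0*(-1)*(2 - 3))*(36 - 3) = (-33 + 0*(-1)*(-1))*33 = (-33 + 0)*33 = -33*33 = -1089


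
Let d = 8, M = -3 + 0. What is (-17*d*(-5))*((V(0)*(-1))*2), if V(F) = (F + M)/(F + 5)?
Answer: 816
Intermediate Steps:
M = -3
V(F) = (-3 + F)/(5 + F) (V(F) = (F - 3)/(F + 5) = (-3 + F)/(5 + F))
(-17*d*(-5))*((V(0)*(-1))*2) = (-136*(-5))*((((-3 + 0)/(5 + 0))*(-1))*2) = (-17*(-40))*(((-3/5)*(-1))*2) = 680*((((⅕)*(-3))*(-1))*2) = 680*(-⅗*(-1)*2) = 680*((⅗)*2) = 680*(6/5) = 816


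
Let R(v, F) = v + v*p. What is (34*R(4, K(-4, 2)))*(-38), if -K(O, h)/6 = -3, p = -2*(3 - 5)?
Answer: -25840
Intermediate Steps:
p = 4 (p = -2*(-2) = 4)
K(O, h) = 18 (K(O, h) = -6*(-3) = 18)
R(v, F) = 5*v (R(v, F) = v + v*4 = v + 4*v = 5*v)
(34*R(4, K(-4, 2)))*(-38) = (34*(5*4))*(-38) = (34*20)*(-38) = 680*(-38) = -25840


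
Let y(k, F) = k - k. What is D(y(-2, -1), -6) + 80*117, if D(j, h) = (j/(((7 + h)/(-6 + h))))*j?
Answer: 9360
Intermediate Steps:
y(k, F) = 0
D(j, h) = j**2*(-6 + h)/(7 + h) (D(j, h) = (j/(((7 + h)/(-6 + h))))*j = (j*((-6 + h)/(7 + h)))*j = (j*(-6 + h)/(7 + h))*j = j**2*(-6 + h)/(7 + h))
D(y(-2, -1), -6) + 80*117 = 0**2*(-6 - 6)/(7 - 6) + 80*117 = 0*(-12)/1 + 9360 = 0*1*(-12) + 9360 = 0 + 9360 = 9360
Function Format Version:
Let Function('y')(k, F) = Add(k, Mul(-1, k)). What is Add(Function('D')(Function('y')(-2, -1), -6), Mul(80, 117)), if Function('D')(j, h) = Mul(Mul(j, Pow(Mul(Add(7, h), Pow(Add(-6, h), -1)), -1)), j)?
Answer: 9360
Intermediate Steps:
Function('y')(k, F) = 0
Function('D')(j, h) = Mul(Pow(j, 2), Pow(Add(7, h), -1), Add(-6, h)) (Function('D')(j, h) = Mul(Mul(j, Pow(Mul(Pow(Add(-6, h), -1), Add(7, h)), -1)), j) = Mul(Mul(j, Mul(Pow(Add(7, h), -1), Add(-6, h))), j) = Mul(Mul(j, Pow(Add(7, h), -1), Add(-6, h)), j) = Mul(Pow(j, 2), Pow(Add(7, h), -1), Add(-6, h)))
Add(Function('D')(Function('y')(-2, -1), -6), Mul(80, 117)) = Add(Mul(Pow(0, 2), Pow(Add(7, -6), -1), Add(-6, -6)), Mul(80, 117)) = Add(Mul(0, Pow(1, -1), -12), 9360) = Add(Mul(0, 1, -12), 9360) = Add(0, 9360) = 9360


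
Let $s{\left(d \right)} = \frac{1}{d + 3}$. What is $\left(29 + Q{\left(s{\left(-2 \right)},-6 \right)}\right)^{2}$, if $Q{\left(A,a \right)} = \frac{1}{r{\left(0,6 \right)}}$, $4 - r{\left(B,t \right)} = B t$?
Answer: $\frac{13689}{16} \approx 855.56$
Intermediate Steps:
$r{\left(B,t \right)} = 4 - B t$
$s{\left(d \right)} = \frac{1}{3 + d}$
$Q{\left(A,a \right)} = \frac{1}{4}$ ($Q{\left(A,a \right)} = \frac{1}{4 - 0 \cdot 6} = \frac{1}{4 + 0} = \frac{1}{4}$)
$\left(29 + Q{\left(s{\left(-2 \right)},-6 \right)}\right)^{2} = \left(29 + \frac{1}{4}\right)^{2} = \left(\frac{117}{4}\right)^{2} = \frac{13689}{16}$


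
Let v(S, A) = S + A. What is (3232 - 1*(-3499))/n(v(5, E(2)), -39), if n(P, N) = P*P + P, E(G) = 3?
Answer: 6731/72 ≈ 93.486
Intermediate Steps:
v(S, A) = A + S
n(P, N) = P + P² (n(P, N) = P² + P = P + P²)
(3232 - 1*(-3499))/n(v(5, E(2)), -39) = (3232 - 1*(-3499))/(((3 + 5)*(1 + (3 + 5)))) = (3232 + 3499)/((8*(1 + 8))) = 6731/((8*9)) = 6731/72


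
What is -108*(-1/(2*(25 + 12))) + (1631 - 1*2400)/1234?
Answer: 38183/45658 ≈ 0.83628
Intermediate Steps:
-108*(-1/(2*(25 + 12))) + (1631 - 1*2400)/1234 = -108/((-2*37)) + (1631 - 2400)*(1/1234) = -108/(-74) - 769*1/1234 = -108*(-1/74) - 769/1234 = 54/37 - 769/1234 = 38183/45658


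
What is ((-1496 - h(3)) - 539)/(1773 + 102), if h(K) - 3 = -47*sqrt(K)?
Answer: -2038/1875 + 47*sqrt(3)/1875 ≈ -1.0435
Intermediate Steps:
h(K) = 3 - 47*sqrt(K)
((-1496 - h(3)) - 539)/(1773 + 102) = ((-1496 - (3 - 47*sqrt(3))) - 539)/(1773 + 102) = ((-1496 + (-3 + 47*sqrt(3))) - 539)/1875 = ((-1499 + 47*sqrt(3)) - 539)*(1/1875) = (-2038 + 47*sqrt(3))*(1/1875) = -2038/1875 + 47*sqrt(3)/1875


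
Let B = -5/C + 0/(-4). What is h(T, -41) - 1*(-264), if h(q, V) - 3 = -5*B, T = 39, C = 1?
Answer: 292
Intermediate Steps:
B = -5 (B = -5/1 + 0/(-4) = -5*1 + 0*(-¼) = -5 + 0 = -5)
h(q, V) = 28 (h(q, V) = 3 - 5*(-5) = 3 + 25 = 28)
h(T, -41) - 1*(-264) = 28 - 1*(-264) = 28 + 264 = 292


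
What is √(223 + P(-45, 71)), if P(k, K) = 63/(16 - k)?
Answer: √833626/61 ≈ 14.968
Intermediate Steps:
√(223 + P(-45, 71)) = √(223 - 63/(-16 - 45)) = √(223 - 63/(-61)) = √(223 - 63*(-1/61)) = √(223 + 63/61) = √(13666/61) = √833626/61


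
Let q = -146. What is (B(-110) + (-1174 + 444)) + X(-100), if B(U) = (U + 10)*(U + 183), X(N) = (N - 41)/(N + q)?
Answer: -658413/82 ≈ -8029.4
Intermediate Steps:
X(N) = (-41 + N)/(-146 + N) (X(N) = (N - 41)/(N - 146) = (-41 + N)/(-146 + N))
B(U) = (10 + U)*(183 + U)
(B(-110) + (-1174 + 444)) + X(-100) = ((1830 + (-110)**2 + 193*(-110)) + (-1174 + 444)) + (-41 - 100)/(-146 - 100) = ((1830 + 12100 - 21230) - 730) - 141/(-246) = (-7300 - 730) - 1/246*(-141) = -8030 + 47/82 = -658413/82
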